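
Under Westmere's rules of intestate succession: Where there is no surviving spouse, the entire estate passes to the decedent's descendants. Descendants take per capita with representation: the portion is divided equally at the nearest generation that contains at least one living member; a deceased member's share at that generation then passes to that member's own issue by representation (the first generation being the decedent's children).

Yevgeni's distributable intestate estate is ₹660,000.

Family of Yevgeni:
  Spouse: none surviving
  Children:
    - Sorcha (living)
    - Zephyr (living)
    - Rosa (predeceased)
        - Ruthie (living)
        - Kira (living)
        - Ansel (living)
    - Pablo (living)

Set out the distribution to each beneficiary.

Sorcha: ₹165,000; Zephyr: ₹165,000; Ruthie: ₹55,000; Kira: ₹55,000; Ansel: ₹55,000; Pablo: ₹165,000

The entire ₹660,000 passes to the descendants.
That amount (₹660,000) is divided into 4 shares of ₹165,000: Sorcha, Zephyr, and Pablo each take ₹165,000; Rosa's ₹165,000 share passes to Rosa's issue.
Rosa's share (₹165,000) is divided into 3 shares of ₹55,000: Ruthie, Kira, and Ansel each take ₹55,000.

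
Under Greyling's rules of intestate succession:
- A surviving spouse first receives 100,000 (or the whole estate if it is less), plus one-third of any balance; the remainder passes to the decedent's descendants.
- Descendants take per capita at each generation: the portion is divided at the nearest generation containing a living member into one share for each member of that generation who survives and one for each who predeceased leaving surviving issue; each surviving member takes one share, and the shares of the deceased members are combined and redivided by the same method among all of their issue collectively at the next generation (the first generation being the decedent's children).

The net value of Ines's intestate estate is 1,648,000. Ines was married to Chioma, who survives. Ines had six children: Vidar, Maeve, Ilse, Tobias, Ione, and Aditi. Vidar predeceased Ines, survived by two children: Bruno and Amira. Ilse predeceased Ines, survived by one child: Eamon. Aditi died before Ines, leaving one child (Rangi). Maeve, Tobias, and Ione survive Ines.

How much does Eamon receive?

Chioma first takes 100,000, leaving a balance of 1,548,000. Chioma then takes one-third of the balance (516,000), for a total of 616,000. The remaining 1,032,000 passes to the descendants.
The descendants' portion (1,032,000) is divided at the children's generation into 6 shares of 172,000. Maeve, Tobias, and Ione each take 172,000. The 3 shares of the deceased (Vidar, Ilse, and Aditi) are combined into a pool of 516,000.
That pool (516,000) is divided at the grandchildren's generation equally among Bruno, Amira, Eamon, and Rangi: 129,000 each.

Eamon receives 129,000.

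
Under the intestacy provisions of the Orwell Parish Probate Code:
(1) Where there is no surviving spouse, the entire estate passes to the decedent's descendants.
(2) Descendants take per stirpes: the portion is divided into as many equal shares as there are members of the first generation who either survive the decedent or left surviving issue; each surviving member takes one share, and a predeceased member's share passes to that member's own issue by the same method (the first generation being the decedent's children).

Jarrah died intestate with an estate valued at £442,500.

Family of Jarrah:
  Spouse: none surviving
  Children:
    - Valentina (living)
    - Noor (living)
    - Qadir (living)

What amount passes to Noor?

Noor receives £147,500.

The entire £442,500 passes to the descendants.
That amount (£442,500) is divided into 3 shares of £147,500: Valentina, Noor, and Qadir each take £147,500.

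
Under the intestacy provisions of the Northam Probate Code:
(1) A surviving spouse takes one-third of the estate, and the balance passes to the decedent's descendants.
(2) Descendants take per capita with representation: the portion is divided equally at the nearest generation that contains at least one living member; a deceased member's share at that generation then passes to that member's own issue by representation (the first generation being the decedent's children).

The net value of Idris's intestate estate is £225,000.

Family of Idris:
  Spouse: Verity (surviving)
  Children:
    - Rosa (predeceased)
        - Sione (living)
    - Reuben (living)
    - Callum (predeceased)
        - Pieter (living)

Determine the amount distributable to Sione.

Sione receives £50,000.

Verity takes one-third of £225,000 = £75,000. The remaining £150,000 passes to the descendants.
The descendants' portion (£150,000) is divided into 3 shares of £50,000: Reuben takes £50,000; Rosa's £50,000 share passes to Rosa's issue; Callum's £50,000 share passes to Callum's issue.
Rosa's share (£50,000) passes entirely to Sione.
Callum's share (£50,000) passes entirely to Pieter.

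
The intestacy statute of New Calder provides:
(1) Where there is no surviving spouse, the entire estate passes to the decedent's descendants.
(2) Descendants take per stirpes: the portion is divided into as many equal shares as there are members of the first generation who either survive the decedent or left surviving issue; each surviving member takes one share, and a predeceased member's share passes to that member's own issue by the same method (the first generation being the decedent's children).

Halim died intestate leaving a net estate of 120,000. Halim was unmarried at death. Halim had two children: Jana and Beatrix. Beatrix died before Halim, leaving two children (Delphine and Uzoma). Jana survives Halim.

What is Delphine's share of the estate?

Delphine receives 30,000.

The entire 120,000 passes to the descendants.
That amount (120,000) is divided into 2 shares of 60,000: Jana takes 60,000; Beatrix's 60,000 share passes to Beatrix's issue.
Beatrix's share (60,000) is divided into 2 shares of 30,000: Delphine and Uzoma each take 30,000.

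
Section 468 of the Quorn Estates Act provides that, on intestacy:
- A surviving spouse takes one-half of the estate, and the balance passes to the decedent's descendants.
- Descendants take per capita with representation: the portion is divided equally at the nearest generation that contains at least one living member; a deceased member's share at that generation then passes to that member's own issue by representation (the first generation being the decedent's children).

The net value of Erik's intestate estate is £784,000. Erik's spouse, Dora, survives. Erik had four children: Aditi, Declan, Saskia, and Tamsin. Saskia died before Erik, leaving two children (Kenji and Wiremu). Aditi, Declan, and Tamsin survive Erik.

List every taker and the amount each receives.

Dora takes one-half of £784,000 = £392,000. The remaining £392,000 passes to the descendants.
The descendants' portion (£392,000) is divided into 4 shares of £98,000: Aditi, Declan, and Tamsin each take £98,000; Saskia's £98,000 share passes to Saskia's issue.
Saskia's share (£98,000) is divided into 2 shares of £49,000: Kenji and Wiremu each take £49,000.

Dora: £392,000; Aditi: £98,000; Declan: £98,000; Kenji: £49,000; Wiremu: £49,000; Tamsin: £98,000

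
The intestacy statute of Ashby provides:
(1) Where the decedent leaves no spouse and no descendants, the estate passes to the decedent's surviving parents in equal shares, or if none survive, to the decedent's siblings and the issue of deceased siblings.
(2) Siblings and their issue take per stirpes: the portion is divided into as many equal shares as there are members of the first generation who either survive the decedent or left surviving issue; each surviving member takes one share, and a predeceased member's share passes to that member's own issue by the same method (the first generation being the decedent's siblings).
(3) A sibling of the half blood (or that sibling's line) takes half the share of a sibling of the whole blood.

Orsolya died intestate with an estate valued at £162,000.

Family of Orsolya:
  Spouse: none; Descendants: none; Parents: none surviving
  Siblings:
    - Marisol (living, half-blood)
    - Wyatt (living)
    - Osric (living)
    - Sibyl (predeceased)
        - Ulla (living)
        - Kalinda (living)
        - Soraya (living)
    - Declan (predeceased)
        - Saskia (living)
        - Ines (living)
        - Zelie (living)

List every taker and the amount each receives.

The entire £162,000 passes to the siblings and their issue.
Counting each half-blood sibling's line as half a unit, there are 9/2 units in £162,000, so one unit is £36,000. Whole-blood lines (Wyatt, Osric, Sibyl, and Declan) take £36,000 each; half-blood lines (Marisol) take £18,000 each.
Sibyl's share (£36,000) is divided into 3 shares of £12,000: Ulla, Kalinda, and Soraya each take £12,000.
Declan's share (£36,000) is divided into 3 shares of £12,000: Saskia, Ines, and Zelie each take £12,000.

Marisol: £18,000; Wyatt: £36,000; Osric: £36,000; Ulla: £12,000; Kalinda: £12,000; Soraya: £12,000; Saskia: £12,000; Ines: £12,000; Zelie: £12,000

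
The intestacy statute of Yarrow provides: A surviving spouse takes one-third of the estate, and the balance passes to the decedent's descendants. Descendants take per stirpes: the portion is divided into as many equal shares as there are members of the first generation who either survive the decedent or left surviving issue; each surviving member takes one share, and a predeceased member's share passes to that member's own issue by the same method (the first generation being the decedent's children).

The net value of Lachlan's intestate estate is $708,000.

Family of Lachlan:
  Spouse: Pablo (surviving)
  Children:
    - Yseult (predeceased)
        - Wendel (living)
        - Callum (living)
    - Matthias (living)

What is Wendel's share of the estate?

Wendel receives $118,000.

Pablo takes one-third of $708,000 = $236,000. The remaining $472,000 passes to the descendants.
The descendants' portion ($472,000) is divided into 2 shares of $236,000: Matthias takes $236,000; Yseult's $236,000 share passes to Yseult's issue.
Yseult's share ($236,000) is divided into 2 shares of $118,000: Wendel and Callum each take $118,000.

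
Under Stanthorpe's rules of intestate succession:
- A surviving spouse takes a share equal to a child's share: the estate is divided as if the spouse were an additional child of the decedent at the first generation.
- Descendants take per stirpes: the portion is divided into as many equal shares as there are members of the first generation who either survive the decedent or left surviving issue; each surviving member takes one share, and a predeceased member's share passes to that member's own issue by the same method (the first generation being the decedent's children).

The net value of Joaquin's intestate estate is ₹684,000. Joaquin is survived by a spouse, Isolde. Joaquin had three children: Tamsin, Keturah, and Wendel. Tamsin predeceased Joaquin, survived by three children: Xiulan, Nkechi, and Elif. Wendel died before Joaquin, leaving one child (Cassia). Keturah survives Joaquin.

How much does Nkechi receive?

The spouse counts as an additional share at the children's level, so there are 4 primary shares of ₹171,000. Isolde takes one such share (₹171,000).
The children's combined portion (₹513,000) is divided into 3 shares of ₹171,000: Keturah takes ₹171,000; Tamsin's ₹171,000 share passes to Tamsin's issue; Wendel's ₹171,000 share passes to Wendel's issue.
Tamsin's share (₹171,000) is divided into 3 shares of ₹57,000: Xiulan, Nkechi, and Elif each take ₹57,000.
Wendel's share (₹171,000) passes entirely to Cassia.

Nkechi receives ₹57,000.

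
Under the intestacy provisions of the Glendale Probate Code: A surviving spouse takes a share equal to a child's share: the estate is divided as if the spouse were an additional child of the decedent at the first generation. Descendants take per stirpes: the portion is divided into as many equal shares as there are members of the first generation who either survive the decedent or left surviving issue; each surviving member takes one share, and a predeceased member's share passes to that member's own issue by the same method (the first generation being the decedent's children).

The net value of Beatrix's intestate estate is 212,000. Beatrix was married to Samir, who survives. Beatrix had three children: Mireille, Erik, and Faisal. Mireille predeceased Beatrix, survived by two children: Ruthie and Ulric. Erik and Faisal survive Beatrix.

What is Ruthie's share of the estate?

Ruthie receives 26,500.

The spouse counts as an additional share at the children's level, so there are 4 primary shares of 53,000. Samir takes one such share (53,000).
The children's combined portion (159,000) is divided into 3 shares of 53,000: Erik and Faisal each take 53,000; Mireille's 53,000 share passes to Mireille's issue.
Mireille's share (53,000) is divided into 2 shares of 26,500: Ruthie and Ulric each take 26,500.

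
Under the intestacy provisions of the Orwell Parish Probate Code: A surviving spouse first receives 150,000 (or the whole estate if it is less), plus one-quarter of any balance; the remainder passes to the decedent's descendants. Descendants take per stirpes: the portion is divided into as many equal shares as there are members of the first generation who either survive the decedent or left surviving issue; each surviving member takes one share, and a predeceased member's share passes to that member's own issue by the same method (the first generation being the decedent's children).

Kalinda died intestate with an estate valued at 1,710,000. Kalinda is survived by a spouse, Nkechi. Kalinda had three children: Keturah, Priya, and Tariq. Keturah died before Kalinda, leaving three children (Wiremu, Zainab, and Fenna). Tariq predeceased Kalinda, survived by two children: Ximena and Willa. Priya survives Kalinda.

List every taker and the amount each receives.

Nkechi: 540,000; Wiremu: 130,000; Zainab: 130,000; Fenna: 130,000; Priya: 390,000; Ximena: 195,000; Willa: 195,000

Nkechi first takes 150,000, leaving a balance of 1,560,000. Nkechi then takes one-quarter of the balance (390,000), for a total of 540,000. The remaining 1,170,000 passes to the descendants.
The descendants' portion (1,170,000) is divided into 3 shares of 390,000: Priya takes 390,000; Keturah's 390,000 share passes to Keturah's issue; Tariq's 390,000 share passes to Tariq's issue.
Keturah's share (390,000) is divided into 3 shares of 130,000: Wiremu, Zainab, and Fenna each take 130,000.
Tariq's share (390,000) is divided into 2 shares of 195,000: Ximena and Willa each take 195,000.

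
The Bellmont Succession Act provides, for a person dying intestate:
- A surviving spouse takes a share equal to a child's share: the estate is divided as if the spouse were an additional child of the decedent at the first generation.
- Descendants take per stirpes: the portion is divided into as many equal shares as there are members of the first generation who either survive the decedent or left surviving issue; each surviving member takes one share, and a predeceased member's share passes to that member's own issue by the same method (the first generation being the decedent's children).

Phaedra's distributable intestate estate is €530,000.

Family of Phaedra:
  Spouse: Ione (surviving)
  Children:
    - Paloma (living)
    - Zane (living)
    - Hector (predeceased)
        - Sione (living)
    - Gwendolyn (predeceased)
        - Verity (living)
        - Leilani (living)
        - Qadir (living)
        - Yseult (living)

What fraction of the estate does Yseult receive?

Yseult receives 1/20 of the estate.

The spouse counts as an additional share at the children's level, so there are 5 primary shares of €106,000. Ione takes one such share (€106,000).
The children's combined portion (€424,000) is divided into 4 shares of €106,000: Paloma and Zane each take €106,000; Hector's €106,000 share passes to Hector's issue; Gwendolyn's €106,000 share passes to Gwendolyn's issue.
Hector's share (€106,000) passes entirely to Sione.
Gwendolyn's share (€106,000) is divided into 4 shares of €26,500: Verity, Leilani, Qadir, and Yseult each take €26,500.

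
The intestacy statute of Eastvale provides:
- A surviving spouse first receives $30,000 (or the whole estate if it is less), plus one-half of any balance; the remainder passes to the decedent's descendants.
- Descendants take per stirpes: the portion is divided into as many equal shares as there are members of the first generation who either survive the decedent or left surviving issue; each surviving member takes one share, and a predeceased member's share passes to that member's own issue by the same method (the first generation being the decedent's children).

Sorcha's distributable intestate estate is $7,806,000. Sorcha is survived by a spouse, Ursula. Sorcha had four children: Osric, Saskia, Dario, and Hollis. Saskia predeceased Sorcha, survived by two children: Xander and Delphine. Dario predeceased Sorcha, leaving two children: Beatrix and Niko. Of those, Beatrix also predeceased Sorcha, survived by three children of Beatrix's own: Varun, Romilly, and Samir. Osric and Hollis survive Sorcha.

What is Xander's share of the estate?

Xander receives $486,000.

Ursula first takes $30,000, leaving a balance of $7,776,000. Ursula then takes one-half of the balance ($3,888,000), for a total of $3,918,000. The remaining $3,888,000 passes to the descendants.
The descendants' portion ($3,888,000) is divided into 4 shares of $972,000: Osric and Hollis each take $972,000; Saskia's $972,000 share passes to Saskia's issue; Dario's $972,000 share passes to Dario's issue.
Saskia's share ($972,000) is divided into 2 shares of $486,000: Xander and Delphine each take $486,000.
Dario's share ($972,000) is divided into 2 shares of $486,000: Niko takes $486,000; Beatrix's $486,000 share passes to Beatrix's issue.
Beatrix's share ($486,000) is divided into 3 shares of $162,000: Varun, Romilly, and Samir each take $162,000.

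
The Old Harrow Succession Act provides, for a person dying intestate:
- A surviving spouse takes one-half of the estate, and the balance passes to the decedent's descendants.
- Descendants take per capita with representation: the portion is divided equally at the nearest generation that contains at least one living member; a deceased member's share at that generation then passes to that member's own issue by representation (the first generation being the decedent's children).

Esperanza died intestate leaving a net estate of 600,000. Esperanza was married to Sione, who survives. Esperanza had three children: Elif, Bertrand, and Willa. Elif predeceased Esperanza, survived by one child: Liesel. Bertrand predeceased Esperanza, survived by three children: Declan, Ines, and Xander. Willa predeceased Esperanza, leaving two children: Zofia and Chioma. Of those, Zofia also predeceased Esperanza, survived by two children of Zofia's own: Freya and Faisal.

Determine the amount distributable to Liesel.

Sione takes one-half of 600,000 = 300,000. The remaining 300,000 passes to the descendants.
No child survives, so the initial division is made at the grandchildren's generation.
The descendants' portion (300,000) is divided into 6 shares of 50,000: Liesel, Declan, Ines, Xander, and Chioma each take 50,000; Zofia's 50,000 share passes to Zofia's issue.
Zofia's share (50,000) is divided into 2 shares of 25,000: Freya and Faisal each take 25,000.

Liesel receives 50,000.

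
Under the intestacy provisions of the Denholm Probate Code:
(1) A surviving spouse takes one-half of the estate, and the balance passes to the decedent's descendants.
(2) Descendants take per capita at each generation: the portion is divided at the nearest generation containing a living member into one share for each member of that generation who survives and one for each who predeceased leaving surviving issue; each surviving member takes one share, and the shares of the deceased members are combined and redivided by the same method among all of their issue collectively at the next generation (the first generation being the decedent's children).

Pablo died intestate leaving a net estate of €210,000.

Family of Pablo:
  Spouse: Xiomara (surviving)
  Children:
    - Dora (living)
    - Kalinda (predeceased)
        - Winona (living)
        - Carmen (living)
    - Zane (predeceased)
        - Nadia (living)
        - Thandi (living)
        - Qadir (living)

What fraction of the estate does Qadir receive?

Qadir receives 1/15 of the estate.

Xiomara takes one-half of €210,000 = €105,000. The remaining €105,000 passes to the descendants.
The descendants' portion (€105,000) is divided at the children's generation into 3 shares of €35,000. Dora takes €35,000. The 2 shares of the deceased (Kalinda and Zane) are combined into a pool of €70,000.
That pool (€70,000) is divided at the grandchildren's generation equally among Winona, Carmen, Nadia, Thandi, and Qadir: €14,000 each.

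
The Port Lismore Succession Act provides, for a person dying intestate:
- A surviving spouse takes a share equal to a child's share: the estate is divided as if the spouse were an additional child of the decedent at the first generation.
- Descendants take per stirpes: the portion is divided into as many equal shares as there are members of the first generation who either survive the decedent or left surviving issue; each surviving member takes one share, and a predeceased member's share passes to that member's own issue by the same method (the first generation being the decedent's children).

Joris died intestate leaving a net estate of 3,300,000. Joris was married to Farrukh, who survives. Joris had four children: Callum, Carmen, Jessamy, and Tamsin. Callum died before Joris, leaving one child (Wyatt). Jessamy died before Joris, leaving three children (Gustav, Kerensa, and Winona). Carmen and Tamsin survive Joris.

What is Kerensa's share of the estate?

Kerensa receives 220,000.

The spouse counts as an additional share at the children's level, so there are 5 primary shares of 660,000. Farrukh takes one such share (660,000).
The children's combined portion (2,640,000) is divided into 4 shares of 660,000: Carmen and Tamsin each take 660,000; Callum's 660,000 share passes to Callum's issue; Jessamy's 660,000 share passes to Jessamy's issue.
Callum's share (660,000) passes entirely to Wyatt.
Jessamy's share (660,000) is divided into 3 shares of 220,000: Gustav, Kerensa, and Winona each take 220,000.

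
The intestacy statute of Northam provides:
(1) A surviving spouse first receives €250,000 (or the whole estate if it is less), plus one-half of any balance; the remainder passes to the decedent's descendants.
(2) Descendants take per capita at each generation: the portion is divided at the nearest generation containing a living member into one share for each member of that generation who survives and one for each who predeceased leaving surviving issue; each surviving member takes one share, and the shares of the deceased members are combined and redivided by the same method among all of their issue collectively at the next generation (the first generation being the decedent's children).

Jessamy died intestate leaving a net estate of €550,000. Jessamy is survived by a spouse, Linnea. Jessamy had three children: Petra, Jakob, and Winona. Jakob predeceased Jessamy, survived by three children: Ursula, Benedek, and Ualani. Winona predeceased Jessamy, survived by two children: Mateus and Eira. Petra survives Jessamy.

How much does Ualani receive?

Linnea first takes €250,000, leaving a balance of €300,000. Linnea then takes one-half of the balance (€150,000), for a total of €400,000. The remaining €150,000 passes to the descendants.
The descendants' portion (€150,000) is divided at the children's generation into 3 shares of €50,000. Petra takes €50,000. The 2 shares of the deceased (Jakob and Winona) are combined into a pool of €100,000.
That pool (€100,000) is divided at the grandchildren's generation equally among Ursula, Benedek, Ualani, Mateus, and Eira: €20,000 each.

Ualani receives €20,000.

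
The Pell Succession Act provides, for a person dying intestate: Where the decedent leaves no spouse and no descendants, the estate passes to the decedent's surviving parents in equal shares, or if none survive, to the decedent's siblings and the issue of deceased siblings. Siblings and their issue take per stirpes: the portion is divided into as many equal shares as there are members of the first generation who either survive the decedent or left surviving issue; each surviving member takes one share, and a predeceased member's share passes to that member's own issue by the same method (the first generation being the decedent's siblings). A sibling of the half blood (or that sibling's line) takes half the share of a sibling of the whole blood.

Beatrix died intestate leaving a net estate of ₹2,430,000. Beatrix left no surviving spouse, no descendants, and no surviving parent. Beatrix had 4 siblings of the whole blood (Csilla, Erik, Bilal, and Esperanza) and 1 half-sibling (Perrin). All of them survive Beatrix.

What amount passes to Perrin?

The entire ₹2,430,000 passes to the siblings and their issue.
Counting each half-blood sibling's line as half a unit, there are 9/2 units in ₹2,430,000, so one unit is ₹540,000. Whole-blood lines (Csilla, Erik, Bilal, and Esperanza) take ₹540,000 each; half-blood lines (Perrin) take ₹270,000 each.

Perrin receives ₹270,000.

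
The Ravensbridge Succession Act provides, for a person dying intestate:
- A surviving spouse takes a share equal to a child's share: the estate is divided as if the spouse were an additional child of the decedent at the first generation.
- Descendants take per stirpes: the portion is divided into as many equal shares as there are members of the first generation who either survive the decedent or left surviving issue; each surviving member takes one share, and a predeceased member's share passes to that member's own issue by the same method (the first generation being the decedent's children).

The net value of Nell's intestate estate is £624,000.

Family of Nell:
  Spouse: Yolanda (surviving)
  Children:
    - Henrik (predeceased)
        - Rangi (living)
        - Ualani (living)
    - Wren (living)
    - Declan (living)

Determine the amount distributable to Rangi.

Rangi receives £78,000.

The spouse counts as an additional share at the children's level, so there are 4 primary shares of £156,000. Yolanda takes one such share (£156,000).
The children's combined portion (£468,000) is divided into 3 shares of £156,000: Wren and Declan each take £156,000; Henrik's £156,000 share passes to Henrik's issue.
Henrik's share (£156,000) is divided into 2 shares of £78,000: Rangi and Ualani each take £78,000.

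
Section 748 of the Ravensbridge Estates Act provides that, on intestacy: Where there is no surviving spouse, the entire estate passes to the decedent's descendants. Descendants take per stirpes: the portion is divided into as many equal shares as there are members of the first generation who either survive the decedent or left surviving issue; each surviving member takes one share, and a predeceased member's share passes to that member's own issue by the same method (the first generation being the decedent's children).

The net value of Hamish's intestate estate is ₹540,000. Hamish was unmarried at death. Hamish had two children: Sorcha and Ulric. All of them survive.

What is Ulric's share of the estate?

The entire ₹540,000 passes to the descendants.
That amount (₹540,000) is divided into 2 shares of ₹270,000: Sorcha and Ulric each take ₹270,000.

Ulric receives ₹270,000.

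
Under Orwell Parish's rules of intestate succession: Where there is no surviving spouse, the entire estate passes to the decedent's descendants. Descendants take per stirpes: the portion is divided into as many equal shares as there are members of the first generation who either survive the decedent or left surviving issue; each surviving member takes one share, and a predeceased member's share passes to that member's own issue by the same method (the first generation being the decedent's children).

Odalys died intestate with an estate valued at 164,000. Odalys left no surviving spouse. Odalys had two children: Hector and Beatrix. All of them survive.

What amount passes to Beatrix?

Beatrix receives 82,000.

The entire 164,000 passes to the descendants.
That amount (164,000) is divided into 2 shares of 82,000: Hector and Beatrix each take 82,000.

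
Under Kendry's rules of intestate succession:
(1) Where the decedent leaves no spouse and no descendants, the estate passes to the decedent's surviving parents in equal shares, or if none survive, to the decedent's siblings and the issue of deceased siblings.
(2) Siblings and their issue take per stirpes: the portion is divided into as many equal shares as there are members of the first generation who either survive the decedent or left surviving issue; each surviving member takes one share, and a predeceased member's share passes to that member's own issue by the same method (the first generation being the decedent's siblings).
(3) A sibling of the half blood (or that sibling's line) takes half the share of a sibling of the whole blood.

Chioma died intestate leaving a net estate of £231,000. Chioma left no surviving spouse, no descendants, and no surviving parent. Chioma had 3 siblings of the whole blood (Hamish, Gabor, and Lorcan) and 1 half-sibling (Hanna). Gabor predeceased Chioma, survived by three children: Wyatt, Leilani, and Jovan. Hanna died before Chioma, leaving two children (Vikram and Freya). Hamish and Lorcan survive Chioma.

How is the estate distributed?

The entire £231,000 passes to the siblings and their issue.
Counting each half-blood sibling's line as half a unit, there are 7/2 units in £231,000, so one unit is £66,000. Whole-blood lines (Hamish, Gabor, and Lorcan) take £66,000 each; half-blood lines (Hanna) take £33,000 each.
Gabor's share (£66,000) is divided into 3 shares of £22,000: Wyatt, Leilani, and Jovan each take £22,000.
Hanna's share (£33,000) is divided into 2 shares of £16,500: Vikram and Freya each take £16,500.

Hamish: £66,000; Wyatt: £22,000; Leilani: £22,000; Jovan: £22,000; Lorcan: £66,000; Vikram: £16,500; Freya: £16,500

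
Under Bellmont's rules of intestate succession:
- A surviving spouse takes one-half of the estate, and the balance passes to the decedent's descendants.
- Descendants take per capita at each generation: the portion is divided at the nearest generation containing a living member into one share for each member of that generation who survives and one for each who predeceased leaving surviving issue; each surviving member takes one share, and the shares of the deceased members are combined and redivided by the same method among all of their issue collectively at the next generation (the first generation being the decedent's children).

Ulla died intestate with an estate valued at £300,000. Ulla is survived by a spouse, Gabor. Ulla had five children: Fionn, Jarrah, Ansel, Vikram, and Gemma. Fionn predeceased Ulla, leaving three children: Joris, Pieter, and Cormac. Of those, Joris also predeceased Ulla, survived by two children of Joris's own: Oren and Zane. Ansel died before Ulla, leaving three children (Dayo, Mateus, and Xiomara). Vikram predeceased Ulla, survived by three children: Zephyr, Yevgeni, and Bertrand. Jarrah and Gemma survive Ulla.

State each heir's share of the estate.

Gabor takes one-half of £300,000 = £150,000. The remaining £150,000 passes to the descendants.
The descendants' portion (£150,000) is divided at the children's generation into 5 shares of £30,000. Jarrah and Gemma each take £30,000. The 3 shares of the deceased (Fionn, Ansel, and Vikram) are combined into a pool of £90,000.
That pool (£90,000) is divided at the grandchildren's generation into 9 shares of £10,000. Pieter, Cormac, Dayo, Mateus, Xiomara, Zephyr, Yevgeni, and Bertrand each take £10,000. The remaining share for the deceased Joris (£10,000) is carried to the next generation.
That pool (£10,000) is divided at the great-grandchildren's generation equally among Oren and Zane: £5,000 each.

Gabor: £150,000; Oren: £5,000; Zane: £5,000; Pieter: £10,000; Cormac: £10,000; Jarrah: £30,000; Dayo: £10,000; Mateus: £10,000; Xiomara: £10,000; Zephyr: £10,000; Yevgeni: £10,000; Bertrand: £10,000; Gemma: £30,000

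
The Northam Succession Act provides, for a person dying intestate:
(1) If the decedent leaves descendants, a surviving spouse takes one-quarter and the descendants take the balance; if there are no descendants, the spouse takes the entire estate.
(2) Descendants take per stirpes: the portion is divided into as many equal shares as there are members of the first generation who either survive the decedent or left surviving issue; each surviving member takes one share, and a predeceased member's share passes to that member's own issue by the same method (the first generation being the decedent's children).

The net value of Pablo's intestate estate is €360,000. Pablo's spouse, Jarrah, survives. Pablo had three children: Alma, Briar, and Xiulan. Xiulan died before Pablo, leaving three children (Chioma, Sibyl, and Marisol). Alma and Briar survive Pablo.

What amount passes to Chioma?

Jarrah takes one-quarter of €360,000 = €90,000. The remaining €270,000 passes to the descendants.
The descendants' portion (€270,000) is divided into 3 shares of €90,000: Alma and Briar each take €90,000; Xiulan's €90,000 share passes to Xiulan's issue.
Xiulan's share (€90,000) is divided into 3 shares of €30,000: Chioma, Sibyl, and Marisol each take €30,000.

Chioma receives €30,000.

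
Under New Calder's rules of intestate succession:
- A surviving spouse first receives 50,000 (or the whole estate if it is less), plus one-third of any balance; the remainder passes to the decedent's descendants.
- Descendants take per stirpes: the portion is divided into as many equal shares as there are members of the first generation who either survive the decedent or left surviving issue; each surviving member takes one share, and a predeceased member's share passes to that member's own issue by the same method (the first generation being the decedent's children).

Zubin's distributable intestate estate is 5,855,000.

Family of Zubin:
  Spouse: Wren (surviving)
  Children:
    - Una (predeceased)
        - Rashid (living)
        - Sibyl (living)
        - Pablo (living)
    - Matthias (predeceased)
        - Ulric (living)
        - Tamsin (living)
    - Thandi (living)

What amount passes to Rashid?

Rashid receives 430,000.

Wren first takes 50,000, leaving a balance of 5,805,000. Wren then takes one-third of the balance (1,935,000), for a total of 1,985,000. The remaining 3,870,000 passes to the descendants.
The descendants' portion (3,870,000) is divided into 3 shares of 1,290,000: Thandi takes 1,290,000; Una's 1,290,000 share passes to Una's issue; Matthias's 1,290,000 share passes to Matthias's issue.
Una's share (1,290,000) is divided into 3 shares of 430,000: Rashid, Sibyl, and Pablo each take 430,000.
Matthias's share (1,290,000) is divided into 2 shares of 645,000: Ulric and Tamsin each take 645,000.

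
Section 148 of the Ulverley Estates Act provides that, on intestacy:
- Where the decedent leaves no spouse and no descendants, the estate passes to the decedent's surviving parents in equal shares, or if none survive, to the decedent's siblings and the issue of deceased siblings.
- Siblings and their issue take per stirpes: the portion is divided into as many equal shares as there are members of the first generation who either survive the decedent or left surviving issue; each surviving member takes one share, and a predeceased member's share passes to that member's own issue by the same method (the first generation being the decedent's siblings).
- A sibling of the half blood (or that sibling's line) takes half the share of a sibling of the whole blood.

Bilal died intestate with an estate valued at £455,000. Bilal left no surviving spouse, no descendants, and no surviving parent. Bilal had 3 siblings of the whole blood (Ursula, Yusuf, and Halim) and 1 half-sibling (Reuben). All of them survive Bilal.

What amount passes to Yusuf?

Yusuf receives £130,000.

The entire £455,000 passes to the siblings and their issue.
Counting each half-blood sibling's line as half a unit, there are 7/2 units in £455,000, so one unit is £130,000. Whole-blood lines (Ursula, Yusuf, and Halim) take £130,000 each; half-blood lines (Reuben) take £65,000 each.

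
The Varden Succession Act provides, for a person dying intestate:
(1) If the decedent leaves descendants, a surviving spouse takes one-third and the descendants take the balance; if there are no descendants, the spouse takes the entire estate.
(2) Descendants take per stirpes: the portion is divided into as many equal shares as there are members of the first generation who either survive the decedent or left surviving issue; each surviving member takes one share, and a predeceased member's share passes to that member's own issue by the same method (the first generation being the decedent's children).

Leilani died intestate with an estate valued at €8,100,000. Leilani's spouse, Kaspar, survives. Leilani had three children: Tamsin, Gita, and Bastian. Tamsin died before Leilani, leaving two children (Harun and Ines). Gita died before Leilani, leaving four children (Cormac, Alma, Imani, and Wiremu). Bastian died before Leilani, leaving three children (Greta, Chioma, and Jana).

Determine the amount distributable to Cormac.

Kaspar takes one-third of €8,100,000 = €2,700,000. The remaining €5,400,000 passes to the descendants.
The descendants' portion (€5,400,000) is divided into 3 shares of €1,800,000: Tamsin's €1,800,000 share passes to Tamsin's issue; Gita's €1,800,000 share passes to Gita's issue; Bastian's €1,800,000 share passes to Bastian's issue.
Tamsin's share (€1,800,000) is divided into 2 shares of €900,000: Harun and Ines each take €900,000.
Gita's share (€1,800,000) is divided into 4 shares of €450,000: Cormac, Alma, Imani, and Wiremu each take €450,000.
Bastian's share (€1,800,000) is divided into 3 shares of €600,000: Greta, Chioma, and Jana each take €600,000.

Cormac receives €450,000.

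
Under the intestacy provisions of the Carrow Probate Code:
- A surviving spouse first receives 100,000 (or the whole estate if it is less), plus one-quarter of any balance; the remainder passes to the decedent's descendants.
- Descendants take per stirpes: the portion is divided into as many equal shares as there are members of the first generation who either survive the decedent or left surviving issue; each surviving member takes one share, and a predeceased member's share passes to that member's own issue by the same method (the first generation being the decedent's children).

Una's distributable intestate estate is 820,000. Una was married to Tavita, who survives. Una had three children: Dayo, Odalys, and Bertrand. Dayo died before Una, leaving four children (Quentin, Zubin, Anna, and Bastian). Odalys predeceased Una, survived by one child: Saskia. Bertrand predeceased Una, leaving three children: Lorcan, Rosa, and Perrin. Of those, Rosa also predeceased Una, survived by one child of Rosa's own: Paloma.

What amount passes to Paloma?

Paloma receives 60,000.

Tavita first takes 100,000, leaving a balance of 720,000. Tavita then takes one-quarter of the balance (180,000), for a total of 280,000. The remaining 540,000 passes to the descendants.
The descendants' portion (540,000) is divided into 3 shares of 180,000: Dayo's 180,000 share passes to Dayo's issue; Odalys's 180,000 share passes to Odalys's issue; Bertrand's 180,000 share passes to Bertrand's issue.
Dayo's share (180,000) is divided into 4 shares of 45,000: Quentin, Zubin, Anna, and Bastian each take 45,000.
Odalys's share (180,000) passes entirely to Saskia.
Bertrand's share (180,000) is divided into 3 shares of 60,000: Lorcan and Perrin each take 60,000; Rosa's 60,000 share passes to Rosa's issue.
Rosa's share (60,000) passes entirely to Paloma.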